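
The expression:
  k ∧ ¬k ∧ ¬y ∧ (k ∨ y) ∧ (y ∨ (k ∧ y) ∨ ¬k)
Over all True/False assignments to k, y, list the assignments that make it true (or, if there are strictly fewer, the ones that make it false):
is never true.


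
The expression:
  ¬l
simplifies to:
¬l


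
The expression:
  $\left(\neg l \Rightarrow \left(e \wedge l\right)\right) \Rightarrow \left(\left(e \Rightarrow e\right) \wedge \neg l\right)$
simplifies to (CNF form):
$\neg l$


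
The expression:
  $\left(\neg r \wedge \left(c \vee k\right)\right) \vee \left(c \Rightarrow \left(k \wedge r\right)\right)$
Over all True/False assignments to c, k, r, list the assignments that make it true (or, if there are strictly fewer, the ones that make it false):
is false only for:
  c=True, k=False, r=True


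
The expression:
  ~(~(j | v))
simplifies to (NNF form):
j | v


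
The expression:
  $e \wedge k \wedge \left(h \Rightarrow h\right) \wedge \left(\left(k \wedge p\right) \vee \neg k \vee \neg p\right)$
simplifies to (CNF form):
$e \wedge k$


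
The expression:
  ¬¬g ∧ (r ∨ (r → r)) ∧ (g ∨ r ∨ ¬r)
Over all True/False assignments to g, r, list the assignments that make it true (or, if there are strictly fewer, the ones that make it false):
is true only for:
  g=True, r=False;
  g=True, r=True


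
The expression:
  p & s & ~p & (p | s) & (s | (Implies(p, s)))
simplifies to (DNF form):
False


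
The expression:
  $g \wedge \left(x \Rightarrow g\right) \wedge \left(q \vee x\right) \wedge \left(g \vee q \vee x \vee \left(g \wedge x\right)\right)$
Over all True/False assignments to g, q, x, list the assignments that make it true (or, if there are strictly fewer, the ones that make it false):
is true only for:
  g=True, q=False, x=True;
  g=True, q=True, x=False;
  g=True, q=True, x=True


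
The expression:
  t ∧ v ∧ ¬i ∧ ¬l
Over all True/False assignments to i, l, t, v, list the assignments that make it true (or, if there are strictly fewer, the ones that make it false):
is true only for:
  i=False, l=False, t=True, v=True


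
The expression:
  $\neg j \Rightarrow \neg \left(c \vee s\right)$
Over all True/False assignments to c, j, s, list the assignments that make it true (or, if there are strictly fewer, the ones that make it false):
is false only for:
  c=False, j=False, s=True;
  c=True, j=False, s=False;
  c=True, j=False, s=True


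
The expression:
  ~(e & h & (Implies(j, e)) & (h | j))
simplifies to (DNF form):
~e | ~h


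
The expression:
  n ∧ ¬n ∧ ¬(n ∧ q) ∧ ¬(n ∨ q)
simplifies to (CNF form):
False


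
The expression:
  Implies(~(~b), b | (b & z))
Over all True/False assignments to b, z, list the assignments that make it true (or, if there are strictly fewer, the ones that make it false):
is always true.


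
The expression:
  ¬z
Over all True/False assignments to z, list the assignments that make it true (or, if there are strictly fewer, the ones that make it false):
is true only for:
  z=False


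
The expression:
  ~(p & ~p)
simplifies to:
True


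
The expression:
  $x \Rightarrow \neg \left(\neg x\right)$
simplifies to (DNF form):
$\text{True}$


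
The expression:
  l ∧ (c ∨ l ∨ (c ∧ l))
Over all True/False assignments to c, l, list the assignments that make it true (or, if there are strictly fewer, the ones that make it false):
is true only for:
  c=False, l=True;
  c=True, l=True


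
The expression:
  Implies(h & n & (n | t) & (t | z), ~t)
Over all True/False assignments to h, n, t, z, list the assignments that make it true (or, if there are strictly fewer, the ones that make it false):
is false only for:
  h=True, n=True, t=True, z=False;
  h=True, n=True, t=True, z=True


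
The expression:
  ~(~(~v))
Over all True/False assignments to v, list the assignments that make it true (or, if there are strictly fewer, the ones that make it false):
is true only for:
  v=False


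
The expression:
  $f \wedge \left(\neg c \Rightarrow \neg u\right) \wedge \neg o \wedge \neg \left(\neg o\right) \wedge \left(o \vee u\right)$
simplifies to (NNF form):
$\text{False}$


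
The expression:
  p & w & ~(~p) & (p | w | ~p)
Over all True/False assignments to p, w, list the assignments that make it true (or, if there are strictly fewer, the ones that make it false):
is true only for:
  p=True, w=True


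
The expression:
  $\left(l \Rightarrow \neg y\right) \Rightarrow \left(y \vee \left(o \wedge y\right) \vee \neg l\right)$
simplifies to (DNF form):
$y \vee \neg l$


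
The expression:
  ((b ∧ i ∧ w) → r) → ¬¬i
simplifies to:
i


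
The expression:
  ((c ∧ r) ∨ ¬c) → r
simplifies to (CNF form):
c ∨ r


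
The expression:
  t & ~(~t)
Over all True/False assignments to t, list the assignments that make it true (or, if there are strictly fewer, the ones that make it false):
is true only for:
  t=True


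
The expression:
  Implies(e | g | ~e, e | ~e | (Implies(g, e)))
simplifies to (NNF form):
True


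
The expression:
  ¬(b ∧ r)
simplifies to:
¬b ∨ ¬r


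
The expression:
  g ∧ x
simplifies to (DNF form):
g ∧ x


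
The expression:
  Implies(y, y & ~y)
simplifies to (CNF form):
~y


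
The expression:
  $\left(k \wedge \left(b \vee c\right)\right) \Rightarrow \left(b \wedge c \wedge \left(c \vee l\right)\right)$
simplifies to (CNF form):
$\left(b \vee \neg c \vee \neg k\right) \wedge \left(c \vee \neg b \vee \neg k\right)$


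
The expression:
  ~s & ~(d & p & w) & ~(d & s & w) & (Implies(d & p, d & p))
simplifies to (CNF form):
~s & (~d | ~p | ~w)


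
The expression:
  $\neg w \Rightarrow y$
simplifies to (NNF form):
$w \vee y$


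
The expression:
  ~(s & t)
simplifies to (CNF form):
~s | ~t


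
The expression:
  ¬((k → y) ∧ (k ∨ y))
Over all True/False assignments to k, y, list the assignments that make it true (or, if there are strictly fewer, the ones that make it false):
is true only for:
  k=False, y=False;
  k=True, y=False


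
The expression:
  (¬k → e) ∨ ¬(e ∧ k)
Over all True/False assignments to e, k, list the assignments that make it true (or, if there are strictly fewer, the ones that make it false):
is always true.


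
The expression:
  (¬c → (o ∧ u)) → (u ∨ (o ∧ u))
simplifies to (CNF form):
u ∨ ¬c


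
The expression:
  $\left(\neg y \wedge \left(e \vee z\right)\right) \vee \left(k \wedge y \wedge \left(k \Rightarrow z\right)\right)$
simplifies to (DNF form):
$\left(e \wedge \neg y\right) \vee \left(k \wedge z\right) \vee \left(z \wedge \neg y\right)$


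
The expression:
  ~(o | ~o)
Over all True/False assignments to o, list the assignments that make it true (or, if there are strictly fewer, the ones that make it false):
is never true.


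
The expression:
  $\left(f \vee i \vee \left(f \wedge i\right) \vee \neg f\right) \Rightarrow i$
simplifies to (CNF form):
$i$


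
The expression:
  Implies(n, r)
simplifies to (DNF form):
r | ~n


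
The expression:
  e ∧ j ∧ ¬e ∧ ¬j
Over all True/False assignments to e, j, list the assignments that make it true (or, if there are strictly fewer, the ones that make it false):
is never true.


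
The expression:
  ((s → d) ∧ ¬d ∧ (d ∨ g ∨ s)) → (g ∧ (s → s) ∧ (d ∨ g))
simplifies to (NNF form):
True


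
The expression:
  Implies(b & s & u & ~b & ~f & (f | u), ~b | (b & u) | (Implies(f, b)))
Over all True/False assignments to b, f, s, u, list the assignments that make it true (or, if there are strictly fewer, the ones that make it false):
is always true.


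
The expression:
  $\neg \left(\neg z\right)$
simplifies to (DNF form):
$z$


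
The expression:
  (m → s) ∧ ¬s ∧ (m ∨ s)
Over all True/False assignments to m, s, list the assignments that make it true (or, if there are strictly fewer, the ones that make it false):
is never true.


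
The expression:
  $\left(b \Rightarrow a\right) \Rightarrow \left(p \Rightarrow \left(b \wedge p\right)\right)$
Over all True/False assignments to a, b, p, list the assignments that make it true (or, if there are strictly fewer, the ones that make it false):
is false only for:
  a=False, b=False, p=True;
  a=True, b=False, p=True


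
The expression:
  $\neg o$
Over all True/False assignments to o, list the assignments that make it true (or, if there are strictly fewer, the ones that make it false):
is true only for:
  o=False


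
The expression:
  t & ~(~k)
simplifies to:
k & t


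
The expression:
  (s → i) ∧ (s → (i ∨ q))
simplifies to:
i ∨ ¬s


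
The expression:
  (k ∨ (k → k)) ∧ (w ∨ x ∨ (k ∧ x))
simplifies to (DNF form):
w ∨ x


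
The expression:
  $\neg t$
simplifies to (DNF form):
$\neg t$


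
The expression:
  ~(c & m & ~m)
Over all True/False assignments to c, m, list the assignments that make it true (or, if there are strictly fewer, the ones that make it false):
is always true.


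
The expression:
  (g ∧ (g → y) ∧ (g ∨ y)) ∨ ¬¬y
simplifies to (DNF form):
y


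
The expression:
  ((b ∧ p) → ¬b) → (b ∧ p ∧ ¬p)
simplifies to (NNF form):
b ∧ p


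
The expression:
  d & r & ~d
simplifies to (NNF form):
False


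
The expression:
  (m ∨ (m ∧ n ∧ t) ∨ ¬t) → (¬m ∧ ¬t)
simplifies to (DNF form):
¬m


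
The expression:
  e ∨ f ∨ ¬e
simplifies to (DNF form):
True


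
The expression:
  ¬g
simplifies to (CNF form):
¬g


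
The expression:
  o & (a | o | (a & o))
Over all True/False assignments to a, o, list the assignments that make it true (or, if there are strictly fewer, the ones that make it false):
is true only for:
  a=False, o=True;
  a=True, o=True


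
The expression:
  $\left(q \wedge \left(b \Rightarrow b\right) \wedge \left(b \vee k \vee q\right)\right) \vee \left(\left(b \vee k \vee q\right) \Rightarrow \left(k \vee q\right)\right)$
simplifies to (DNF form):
$k \vee q \vee \neg b$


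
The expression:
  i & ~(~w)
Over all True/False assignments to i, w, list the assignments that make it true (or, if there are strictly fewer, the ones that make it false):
is true only for:
  i=True, w=True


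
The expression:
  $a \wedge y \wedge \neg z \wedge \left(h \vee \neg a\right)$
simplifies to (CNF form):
$a \wedge h \wedge y \wedge \neg z$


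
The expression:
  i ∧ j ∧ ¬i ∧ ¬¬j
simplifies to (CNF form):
False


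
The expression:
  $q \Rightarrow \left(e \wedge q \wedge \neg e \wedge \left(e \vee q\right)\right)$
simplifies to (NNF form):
$\neg q$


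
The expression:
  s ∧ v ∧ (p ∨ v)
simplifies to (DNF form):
s ∧ v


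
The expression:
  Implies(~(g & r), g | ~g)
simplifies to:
True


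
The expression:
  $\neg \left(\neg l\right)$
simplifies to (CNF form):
$l$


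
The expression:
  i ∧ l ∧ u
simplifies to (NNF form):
i ∧ l ∧ u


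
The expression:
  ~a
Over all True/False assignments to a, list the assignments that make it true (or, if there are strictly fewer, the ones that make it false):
is true only for:
  a=False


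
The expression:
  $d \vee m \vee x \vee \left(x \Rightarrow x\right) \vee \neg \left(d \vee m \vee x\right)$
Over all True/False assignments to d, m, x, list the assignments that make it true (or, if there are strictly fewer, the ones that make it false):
is always true.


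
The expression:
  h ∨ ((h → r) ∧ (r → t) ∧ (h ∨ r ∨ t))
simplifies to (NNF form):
h ∨ t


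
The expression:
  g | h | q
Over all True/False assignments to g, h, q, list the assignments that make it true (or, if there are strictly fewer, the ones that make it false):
is false only for:
  g=False, h=False, q=False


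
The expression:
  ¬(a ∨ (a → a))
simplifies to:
False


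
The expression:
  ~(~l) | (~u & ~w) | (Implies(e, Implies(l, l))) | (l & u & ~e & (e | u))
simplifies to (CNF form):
True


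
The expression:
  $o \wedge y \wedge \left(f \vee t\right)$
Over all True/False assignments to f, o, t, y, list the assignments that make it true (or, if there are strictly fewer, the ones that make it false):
is true only for:
  f=False, o=True, t=True, y=True;
  f=True, o=True, t=False, y=True;
  f=True, o=True, t=True, y=True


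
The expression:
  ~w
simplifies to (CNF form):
~w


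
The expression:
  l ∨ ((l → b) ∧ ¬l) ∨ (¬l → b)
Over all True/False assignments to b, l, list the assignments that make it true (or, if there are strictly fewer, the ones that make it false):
is always true.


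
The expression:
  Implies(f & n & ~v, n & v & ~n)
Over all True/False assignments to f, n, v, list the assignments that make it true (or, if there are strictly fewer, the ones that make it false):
is false only for:
  f=True, n=True, v=False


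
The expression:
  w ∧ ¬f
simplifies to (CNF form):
w ∧ ¬f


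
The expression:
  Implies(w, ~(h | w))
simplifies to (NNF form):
~w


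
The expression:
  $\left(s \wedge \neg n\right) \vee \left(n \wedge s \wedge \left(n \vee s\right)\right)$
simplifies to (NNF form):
$s$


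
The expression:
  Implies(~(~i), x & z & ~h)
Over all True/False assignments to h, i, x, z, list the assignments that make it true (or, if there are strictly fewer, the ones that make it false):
is false only for:
  h=False, i=True, x=False, z=False;
  h=False, i=True, x=False, z=True;
  h=False, i=True, x=True, z=False;
  h=True, i=True, x=False, z=False;
  h=True, i=True, x=False, z=True;
  h=True, i=True, x=True, z=False;
  h=True, i=True, x=True, z=True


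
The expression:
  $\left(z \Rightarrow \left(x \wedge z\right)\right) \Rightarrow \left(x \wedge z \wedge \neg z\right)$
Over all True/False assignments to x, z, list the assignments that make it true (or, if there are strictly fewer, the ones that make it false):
is true only for:
  x=False, z=True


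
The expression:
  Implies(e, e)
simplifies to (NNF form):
True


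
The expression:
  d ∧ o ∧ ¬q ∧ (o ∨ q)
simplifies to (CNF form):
d ∧ o ∧ ¬q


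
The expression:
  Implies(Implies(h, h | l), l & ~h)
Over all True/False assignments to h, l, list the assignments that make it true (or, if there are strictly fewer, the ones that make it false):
is true only for:
  h=False, l=True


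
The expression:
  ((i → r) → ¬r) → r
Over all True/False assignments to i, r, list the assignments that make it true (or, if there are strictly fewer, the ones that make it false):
is true only for:
  i=False, r=True;
  i=True, r=True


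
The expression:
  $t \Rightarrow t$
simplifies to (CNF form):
$\text{True}$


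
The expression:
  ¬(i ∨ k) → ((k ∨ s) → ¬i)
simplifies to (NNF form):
True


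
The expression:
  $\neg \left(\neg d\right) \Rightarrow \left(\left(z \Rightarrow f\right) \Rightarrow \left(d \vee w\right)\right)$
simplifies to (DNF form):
$\text{True}$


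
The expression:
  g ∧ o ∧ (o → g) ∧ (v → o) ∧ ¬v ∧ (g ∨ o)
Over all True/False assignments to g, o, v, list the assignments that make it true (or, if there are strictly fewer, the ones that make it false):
is true only for:
  g=True, o=True, v=False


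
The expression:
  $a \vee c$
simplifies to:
$a \vee c$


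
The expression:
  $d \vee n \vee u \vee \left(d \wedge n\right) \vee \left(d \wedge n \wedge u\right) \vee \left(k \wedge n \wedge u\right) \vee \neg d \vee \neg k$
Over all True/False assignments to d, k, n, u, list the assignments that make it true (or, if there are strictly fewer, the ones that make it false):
is always true.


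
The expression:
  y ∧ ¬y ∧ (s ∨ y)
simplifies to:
False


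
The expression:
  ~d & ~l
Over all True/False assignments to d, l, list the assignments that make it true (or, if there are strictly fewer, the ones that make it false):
is true only for:
  d=False, l=False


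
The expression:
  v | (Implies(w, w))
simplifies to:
True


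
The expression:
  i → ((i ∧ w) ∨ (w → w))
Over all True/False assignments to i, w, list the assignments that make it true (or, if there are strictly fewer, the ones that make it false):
is always true.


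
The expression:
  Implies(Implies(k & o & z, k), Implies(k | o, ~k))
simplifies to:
~k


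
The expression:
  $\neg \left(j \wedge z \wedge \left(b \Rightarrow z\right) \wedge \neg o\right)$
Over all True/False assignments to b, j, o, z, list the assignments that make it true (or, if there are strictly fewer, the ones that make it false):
is false only for:
  b=False, j=True, o=False, z=True;
  b=True, j=True, o=False, z=True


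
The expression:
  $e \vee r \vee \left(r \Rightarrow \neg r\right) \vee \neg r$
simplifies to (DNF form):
$\text{True}$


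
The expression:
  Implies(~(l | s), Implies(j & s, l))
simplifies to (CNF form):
True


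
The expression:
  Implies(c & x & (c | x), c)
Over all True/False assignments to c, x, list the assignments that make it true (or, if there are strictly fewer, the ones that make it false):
is always true.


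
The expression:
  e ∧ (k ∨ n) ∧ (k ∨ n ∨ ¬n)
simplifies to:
e ∧ (k ∨ n)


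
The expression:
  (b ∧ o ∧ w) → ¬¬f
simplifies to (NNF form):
f ∨ ¬b ∨ ¬o ∨ ¬w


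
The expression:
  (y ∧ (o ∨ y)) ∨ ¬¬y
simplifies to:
y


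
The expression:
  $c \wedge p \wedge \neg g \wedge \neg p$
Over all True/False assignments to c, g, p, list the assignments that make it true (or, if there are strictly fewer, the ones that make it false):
is never true.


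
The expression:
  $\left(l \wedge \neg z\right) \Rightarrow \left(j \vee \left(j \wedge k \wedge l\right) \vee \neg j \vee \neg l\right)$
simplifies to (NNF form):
$\text{True}$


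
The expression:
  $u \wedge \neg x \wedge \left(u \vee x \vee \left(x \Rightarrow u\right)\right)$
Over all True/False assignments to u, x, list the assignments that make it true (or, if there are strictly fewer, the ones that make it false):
is true only for:
  u=True, x=False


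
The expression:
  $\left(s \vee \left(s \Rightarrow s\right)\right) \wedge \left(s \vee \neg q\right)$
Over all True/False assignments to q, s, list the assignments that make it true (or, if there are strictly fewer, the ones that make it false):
is false only for:
  q=True, s=False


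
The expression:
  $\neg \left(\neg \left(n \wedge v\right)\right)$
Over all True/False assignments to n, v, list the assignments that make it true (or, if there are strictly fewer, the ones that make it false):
is true only for:
  n=True, v=True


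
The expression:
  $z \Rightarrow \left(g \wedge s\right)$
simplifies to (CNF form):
$\left(g \vee \neg z\right) \wedge \left(s \vee \neg z\right)$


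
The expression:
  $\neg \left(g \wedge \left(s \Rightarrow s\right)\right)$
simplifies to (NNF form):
$\neg g$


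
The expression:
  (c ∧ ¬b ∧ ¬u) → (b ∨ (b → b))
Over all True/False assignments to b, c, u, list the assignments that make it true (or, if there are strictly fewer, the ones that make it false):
is always true.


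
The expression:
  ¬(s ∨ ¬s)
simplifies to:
False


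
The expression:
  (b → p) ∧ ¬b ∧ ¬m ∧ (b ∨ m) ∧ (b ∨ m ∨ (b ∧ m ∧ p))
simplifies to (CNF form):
False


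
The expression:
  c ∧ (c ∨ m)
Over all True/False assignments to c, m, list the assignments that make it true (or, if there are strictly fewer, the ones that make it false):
is true only for:
  c=True, m=False;
  c=True, m=True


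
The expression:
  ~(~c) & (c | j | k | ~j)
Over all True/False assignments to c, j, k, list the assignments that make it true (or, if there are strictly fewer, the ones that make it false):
is true only for:
  c=True, j=False, k=False;
  c=True, j=False, k=True;
  c=True, j=True, k=False;
  c=True, j=True, k=True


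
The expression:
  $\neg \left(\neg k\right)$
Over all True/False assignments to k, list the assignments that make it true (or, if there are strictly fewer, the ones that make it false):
is true only for:
  k=True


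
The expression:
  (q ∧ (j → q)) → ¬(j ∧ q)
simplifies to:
¬j ∨ ¬q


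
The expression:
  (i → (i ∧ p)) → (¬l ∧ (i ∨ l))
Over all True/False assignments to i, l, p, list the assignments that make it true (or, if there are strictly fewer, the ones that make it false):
is true only for:
  i=True, l=False, p=False;
  i=True, l=False, p=True;
  i=True, l=True, p=False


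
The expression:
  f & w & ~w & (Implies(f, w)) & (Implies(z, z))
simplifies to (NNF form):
False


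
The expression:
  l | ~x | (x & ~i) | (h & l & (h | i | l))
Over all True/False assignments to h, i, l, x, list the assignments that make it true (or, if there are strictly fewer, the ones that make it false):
is false only for:
  h=False, i=True, l=False, x=True;
  h=True, i=True, l=False, x=True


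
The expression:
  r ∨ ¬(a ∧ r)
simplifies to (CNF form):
True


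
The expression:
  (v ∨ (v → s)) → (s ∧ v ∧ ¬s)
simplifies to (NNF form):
False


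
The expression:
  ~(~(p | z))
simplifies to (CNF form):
p | z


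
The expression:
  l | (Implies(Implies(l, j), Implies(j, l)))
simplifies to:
l | ~j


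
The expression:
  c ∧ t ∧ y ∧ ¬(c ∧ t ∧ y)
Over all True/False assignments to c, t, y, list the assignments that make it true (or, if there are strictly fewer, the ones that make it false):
is never true.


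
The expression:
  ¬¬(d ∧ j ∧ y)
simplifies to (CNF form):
d ∧ j ∧ y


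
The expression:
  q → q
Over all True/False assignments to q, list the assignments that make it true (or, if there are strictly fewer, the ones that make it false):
is always true.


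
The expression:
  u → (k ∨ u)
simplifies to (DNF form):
True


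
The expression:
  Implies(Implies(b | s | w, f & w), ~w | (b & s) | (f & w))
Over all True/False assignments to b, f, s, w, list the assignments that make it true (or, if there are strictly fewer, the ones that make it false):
is always true.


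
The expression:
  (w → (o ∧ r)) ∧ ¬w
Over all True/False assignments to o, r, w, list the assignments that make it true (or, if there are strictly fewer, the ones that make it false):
is true only for:
  o=False, r=False, w=False;
  o=False, r=True, w=False;
  o=True, r=False, w=False;
  o=True, r=True, w=False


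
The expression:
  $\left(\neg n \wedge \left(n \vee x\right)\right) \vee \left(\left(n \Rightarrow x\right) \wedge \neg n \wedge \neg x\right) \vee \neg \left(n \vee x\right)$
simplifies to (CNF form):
$\neg n$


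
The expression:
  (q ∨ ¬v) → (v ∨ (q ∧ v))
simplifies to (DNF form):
v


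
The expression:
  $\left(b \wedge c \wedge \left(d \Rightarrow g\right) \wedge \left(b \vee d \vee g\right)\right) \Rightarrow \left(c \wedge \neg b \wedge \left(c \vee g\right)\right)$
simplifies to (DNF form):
$\left(d \wedge \neg g\right) \vee \neg b \vee \neg c$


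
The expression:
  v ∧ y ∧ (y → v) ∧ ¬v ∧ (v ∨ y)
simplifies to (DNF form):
False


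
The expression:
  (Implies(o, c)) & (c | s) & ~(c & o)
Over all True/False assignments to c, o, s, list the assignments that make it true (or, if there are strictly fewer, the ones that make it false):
is true only for:
  c=False, o=False, s=True;
  c=True, o=False, s=False;
  c=True, o=False, s=True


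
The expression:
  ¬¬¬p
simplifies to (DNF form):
¬p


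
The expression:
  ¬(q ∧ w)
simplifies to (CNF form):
¬q ∨ ¬w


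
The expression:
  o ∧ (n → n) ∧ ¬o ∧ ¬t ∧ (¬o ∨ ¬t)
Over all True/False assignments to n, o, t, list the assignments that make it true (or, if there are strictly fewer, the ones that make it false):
is never true.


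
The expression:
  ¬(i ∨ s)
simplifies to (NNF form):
¬i ∧ ¬s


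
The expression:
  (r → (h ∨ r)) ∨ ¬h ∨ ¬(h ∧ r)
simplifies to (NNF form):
True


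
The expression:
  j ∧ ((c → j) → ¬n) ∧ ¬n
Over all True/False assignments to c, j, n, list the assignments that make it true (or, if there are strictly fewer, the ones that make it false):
is true only for:
  c=False, j=True, n=False;
  c=True, j=True, n=False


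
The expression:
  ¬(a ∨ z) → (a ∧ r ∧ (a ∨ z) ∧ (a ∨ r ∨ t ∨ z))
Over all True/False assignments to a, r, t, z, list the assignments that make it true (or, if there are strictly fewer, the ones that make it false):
is false only for:
  a=False, r=False, t=False, z=False;
  a=False, r=False, t=True, z=False;
  a=False, r=True, t=False, z=False;
  a=False, r=True, t=True, z=False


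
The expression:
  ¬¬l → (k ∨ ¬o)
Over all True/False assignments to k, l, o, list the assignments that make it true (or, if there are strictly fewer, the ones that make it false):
is false only for:
  k=False, l=True, o=True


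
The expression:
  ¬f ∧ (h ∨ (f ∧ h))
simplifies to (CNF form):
h ∧ ¬f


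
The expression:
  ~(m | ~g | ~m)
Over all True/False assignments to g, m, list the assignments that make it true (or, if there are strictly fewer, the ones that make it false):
is never true.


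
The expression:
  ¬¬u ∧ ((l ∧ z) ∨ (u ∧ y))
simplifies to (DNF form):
(u ∧ y) ∨ (l ∧ u ∧ z)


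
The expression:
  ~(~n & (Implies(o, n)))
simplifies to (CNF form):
n | o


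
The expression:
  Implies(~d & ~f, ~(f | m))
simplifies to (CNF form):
d | f | ~m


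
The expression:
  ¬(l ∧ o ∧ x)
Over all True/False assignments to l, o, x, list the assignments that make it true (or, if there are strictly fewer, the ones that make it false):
is false only for:
  l=True, o=True, x=True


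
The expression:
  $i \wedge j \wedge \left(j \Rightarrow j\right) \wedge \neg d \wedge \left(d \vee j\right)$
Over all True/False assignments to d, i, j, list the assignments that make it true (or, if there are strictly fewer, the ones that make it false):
is true only for:
  d=False, i=True, j=True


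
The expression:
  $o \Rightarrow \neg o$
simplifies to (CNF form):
$\neg o$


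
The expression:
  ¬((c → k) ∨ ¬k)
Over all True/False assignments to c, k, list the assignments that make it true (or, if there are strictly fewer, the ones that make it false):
is never true.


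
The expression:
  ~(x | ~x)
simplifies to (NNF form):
False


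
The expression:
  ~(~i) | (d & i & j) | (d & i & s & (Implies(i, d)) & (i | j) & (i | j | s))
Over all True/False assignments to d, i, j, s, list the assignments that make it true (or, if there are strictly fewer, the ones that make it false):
is true only for:
  d=False, i=True, j=False, s=False;
  d=False, i=True, j=False, s=True;
  d=False, i=True, j=True, s=False;
  d=False, i=True, j=True, s=True;
  d=True, i=True, j=False, s=False;
  d=True, i=True, j=False, s=True;
  d=True, i=True, j=True, s=False;
  d=True, i=True, j=True, s=True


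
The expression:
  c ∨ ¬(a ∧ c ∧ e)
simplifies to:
True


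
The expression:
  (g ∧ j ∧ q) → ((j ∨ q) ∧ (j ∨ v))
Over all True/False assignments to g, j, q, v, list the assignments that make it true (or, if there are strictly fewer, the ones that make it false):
is always true.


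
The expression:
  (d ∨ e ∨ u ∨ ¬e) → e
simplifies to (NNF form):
e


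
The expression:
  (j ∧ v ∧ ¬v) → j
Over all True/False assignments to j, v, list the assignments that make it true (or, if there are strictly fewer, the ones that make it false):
is always true.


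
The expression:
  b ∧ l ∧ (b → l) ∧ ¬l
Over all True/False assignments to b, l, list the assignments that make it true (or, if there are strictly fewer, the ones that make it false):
is never true.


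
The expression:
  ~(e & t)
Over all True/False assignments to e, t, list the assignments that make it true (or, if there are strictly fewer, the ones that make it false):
is false only for:
  e=True, t=True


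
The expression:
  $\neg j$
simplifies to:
$\neg j$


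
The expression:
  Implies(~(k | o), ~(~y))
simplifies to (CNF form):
k | o | y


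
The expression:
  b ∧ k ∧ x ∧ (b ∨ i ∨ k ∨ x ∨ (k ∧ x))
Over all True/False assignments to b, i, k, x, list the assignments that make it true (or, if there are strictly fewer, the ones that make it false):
is true only for:
  b=True, i=False, k=True, x=True;
  b=True, i=True, k=True, x=True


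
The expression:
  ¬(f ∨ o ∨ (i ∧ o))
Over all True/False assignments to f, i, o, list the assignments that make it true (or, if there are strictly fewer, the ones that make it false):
is true only for:
  f=False, i=False, o=False;
  f=False, i=True, o=False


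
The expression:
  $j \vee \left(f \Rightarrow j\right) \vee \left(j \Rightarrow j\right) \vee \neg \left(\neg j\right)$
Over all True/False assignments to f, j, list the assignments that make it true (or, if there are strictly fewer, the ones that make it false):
is always true.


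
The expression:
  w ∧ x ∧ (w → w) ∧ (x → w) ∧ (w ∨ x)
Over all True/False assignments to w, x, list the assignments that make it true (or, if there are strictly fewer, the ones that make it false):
is true only for:
  w=True, x=True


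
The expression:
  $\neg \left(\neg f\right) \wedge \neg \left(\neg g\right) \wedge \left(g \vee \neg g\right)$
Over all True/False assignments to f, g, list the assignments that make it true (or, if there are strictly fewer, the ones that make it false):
is true only for:
  f=True, g=True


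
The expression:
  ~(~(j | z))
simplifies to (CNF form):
j | z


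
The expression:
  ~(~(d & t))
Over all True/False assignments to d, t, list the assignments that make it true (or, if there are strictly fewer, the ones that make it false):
is true only for:
  d=True, t=True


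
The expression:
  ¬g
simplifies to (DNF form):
¬g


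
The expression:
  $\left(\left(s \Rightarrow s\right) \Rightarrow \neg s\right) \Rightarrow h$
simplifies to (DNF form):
$h \vee s$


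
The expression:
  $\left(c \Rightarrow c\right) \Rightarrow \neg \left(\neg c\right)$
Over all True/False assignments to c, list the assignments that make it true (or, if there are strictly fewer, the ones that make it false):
is true only for:
  c=True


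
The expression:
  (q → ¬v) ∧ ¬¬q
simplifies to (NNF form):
q ∧ ¬v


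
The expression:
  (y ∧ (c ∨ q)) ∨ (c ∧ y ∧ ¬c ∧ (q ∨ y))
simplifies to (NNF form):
y ∧ (c ∨ q)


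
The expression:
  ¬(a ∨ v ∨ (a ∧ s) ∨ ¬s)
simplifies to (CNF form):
s ∧ ¬a ∧ ¬v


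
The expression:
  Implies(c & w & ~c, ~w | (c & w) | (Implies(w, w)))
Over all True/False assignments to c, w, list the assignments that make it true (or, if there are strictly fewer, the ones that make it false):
is always true.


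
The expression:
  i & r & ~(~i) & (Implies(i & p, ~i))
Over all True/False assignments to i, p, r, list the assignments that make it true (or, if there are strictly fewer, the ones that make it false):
is true only for:
  i=True, p=False, r=True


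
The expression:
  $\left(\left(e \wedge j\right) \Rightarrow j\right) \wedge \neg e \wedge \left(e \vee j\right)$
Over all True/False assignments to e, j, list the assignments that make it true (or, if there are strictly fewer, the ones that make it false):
is true only for:
  e=False, j=True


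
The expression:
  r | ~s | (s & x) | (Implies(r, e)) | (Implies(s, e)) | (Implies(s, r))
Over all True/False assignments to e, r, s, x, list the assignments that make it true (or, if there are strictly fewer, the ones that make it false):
is always true.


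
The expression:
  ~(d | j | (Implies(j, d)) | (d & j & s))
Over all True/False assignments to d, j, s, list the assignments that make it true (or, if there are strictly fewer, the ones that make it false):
is never true.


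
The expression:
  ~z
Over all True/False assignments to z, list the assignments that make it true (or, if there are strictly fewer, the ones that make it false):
is true only for:
  z=False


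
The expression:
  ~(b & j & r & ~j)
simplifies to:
True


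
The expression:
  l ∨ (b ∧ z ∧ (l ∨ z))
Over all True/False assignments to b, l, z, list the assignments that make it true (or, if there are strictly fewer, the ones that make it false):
is false only for:
  b=False, l=False, z=False;
  b=False, l=False, z=True;
  b=True, l=False, z=False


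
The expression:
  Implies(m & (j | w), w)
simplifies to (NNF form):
w | ~j | ~m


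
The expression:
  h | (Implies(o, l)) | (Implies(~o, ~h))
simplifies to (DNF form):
True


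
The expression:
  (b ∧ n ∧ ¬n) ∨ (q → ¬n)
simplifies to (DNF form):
¬n ∨ ¬q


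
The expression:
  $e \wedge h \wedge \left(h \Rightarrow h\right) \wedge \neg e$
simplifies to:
$\text{False}$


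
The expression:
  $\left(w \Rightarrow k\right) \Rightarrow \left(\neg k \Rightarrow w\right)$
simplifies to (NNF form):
$k \vee w$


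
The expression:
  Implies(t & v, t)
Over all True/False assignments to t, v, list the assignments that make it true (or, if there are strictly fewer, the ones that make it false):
is always true.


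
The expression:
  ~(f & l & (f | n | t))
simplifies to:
~f | ~l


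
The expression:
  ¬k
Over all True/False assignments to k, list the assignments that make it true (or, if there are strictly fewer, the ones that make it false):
is true only for:
  k=False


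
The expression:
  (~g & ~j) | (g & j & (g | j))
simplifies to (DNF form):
(g & j) | (~g & ~j)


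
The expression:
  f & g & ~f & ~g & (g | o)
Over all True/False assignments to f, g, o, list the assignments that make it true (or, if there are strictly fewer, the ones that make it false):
is never true.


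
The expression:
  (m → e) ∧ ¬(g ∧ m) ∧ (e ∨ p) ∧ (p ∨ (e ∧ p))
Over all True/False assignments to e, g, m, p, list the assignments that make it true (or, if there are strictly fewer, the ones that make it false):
is true only for:
  e=False, g=False, m=False, p=True;
  e=False, g=True, m=False, p=True;
  e=True, g=False, m=False, p=True;
  e=True, g=False, m=True, p=True;
  e=True, g=True, m=False, p=True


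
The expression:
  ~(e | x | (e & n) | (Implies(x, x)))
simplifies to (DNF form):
False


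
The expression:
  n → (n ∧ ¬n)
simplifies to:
¬n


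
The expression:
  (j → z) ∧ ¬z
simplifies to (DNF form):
¬j ∧ ¬z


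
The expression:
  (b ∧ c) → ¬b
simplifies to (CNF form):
¬b ∨ ¬c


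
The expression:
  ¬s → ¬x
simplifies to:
s ∨ ¬x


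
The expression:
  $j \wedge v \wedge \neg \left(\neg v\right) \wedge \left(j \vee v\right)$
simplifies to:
$j \wedge v$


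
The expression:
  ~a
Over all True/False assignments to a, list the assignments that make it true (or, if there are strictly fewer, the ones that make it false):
is true only for:
  a=False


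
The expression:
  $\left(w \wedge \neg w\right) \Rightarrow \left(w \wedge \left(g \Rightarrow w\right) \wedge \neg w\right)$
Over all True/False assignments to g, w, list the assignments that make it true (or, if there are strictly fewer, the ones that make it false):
is always true.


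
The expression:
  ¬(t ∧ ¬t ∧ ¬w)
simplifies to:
True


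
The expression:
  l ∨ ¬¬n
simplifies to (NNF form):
l ∨ n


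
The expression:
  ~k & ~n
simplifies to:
~k & ~n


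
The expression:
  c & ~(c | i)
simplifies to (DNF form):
False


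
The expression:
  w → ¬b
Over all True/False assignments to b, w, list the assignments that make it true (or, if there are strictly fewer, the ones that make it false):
is false only for:
  b=True, w=True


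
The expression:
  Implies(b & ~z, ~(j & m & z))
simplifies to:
True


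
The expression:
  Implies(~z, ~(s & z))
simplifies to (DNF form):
True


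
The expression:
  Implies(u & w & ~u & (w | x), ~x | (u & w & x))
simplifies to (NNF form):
True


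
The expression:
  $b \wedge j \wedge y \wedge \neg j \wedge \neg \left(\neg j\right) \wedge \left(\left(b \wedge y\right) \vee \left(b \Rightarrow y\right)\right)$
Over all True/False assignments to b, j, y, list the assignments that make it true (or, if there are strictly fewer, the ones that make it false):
is never true.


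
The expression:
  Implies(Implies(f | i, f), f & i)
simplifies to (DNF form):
i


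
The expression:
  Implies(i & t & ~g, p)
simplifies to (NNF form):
g | p | ~i | ~t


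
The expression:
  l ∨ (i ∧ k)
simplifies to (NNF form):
l ∨ (i ∧ k)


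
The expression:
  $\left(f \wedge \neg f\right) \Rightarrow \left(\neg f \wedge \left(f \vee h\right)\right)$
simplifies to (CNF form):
$\text{True}$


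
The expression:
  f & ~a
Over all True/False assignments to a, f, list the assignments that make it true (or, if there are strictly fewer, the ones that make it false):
is true only for:
  a=False, f=True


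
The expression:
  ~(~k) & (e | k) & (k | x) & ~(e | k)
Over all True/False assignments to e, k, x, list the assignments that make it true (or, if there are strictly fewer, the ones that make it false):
is never true.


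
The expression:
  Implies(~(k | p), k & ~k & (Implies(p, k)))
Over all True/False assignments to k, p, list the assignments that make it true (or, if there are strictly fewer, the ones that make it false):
is false only for:
  k=False, p=False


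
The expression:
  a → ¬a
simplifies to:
¬a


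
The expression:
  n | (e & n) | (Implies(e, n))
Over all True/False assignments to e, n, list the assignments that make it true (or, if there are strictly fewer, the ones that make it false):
is false only for:
  e=True, n=False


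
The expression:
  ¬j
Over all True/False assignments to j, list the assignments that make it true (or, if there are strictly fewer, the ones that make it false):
is true only for:
  j=False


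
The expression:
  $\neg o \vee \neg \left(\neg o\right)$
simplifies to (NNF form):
$\text{True}$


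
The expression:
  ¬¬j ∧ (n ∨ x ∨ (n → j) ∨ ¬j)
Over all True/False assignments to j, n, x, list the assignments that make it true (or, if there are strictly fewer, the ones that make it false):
is true only for:
  j=True, n=False, x=False;
  j=True, n=False, x=True;
  j=True, n=True, x=False;
  j=True, n=True, x=True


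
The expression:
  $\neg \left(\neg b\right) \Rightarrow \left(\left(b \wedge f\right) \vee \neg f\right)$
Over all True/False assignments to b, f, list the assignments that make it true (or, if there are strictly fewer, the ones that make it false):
is always true.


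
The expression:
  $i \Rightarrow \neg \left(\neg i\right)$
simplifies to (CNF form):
$\text{True}$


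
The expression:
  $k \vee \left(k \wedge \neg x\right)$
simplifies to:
$k$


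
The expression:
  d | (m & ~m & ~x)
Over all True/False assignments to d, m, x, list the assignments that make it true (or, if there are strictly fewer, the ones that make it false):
is true only for:
  d=True, m=False, x=False;
  d=True, m=False, x=True;
  d=True, m=True, x=False;
  d=True, m=True, x=True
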